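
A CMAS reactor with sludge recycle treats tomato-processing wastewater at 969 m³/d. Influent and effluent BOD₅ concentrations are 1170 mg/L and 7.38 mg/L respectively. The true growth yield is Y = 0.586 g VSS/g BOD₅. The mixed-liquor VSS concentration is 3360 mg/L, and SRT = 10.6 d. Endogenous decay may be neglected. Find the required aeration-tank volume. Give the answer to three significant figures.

V ≈ 2080 m³

V·X = Y·Q·ΔS·θ_c gives V = 0.586 × 969 × (1170 − 7.38) × 10.6 / 3360 = 2083 m³.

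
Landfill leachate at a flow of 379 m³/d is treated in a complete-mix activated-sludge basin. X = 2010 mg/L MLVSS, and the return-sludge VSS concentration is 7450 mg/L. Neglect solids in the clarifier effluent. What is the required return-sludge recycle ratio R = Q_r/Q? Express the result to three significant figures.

R = Q_r/Q = X/(X_r − X) = 2010 / (7450 − 2010) = 0.3695.

R ≈ 0.369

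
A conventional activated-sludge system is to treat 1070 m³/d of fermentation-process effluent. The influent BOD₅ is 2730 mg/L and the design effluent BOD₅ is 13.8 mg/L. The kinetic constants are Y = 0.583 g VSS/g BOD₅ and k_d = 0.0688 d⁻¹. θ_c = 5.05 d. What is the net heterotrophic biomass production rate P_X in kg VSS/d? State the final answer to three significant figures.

Correct the yield for decay: Y_obs = Y/(1 + k_d θ_c) = 0.583 / (1 + 0.0688 × 5.05) = 0.583 / 1.347 = 0.4327.
Mass of BOD₅ removed per day: Q(S₀ − S) = 1070 × 2716 g/m³ = 2906 kg/d.
Net biomass production P_X = Y_obs × Q·(S₀ − S) = 0.4327 × 2906 = 1257 kg VSS/d.

P_X ≈ 1260 kg VSS/d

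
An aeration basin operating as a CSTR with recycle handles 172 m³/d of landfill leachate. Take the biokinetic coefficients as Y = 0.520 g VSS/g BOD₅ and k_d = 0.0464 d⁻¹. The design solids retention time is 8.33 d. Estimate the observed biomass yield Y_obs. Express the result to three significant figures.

Correct the yield for decay: Y_obs = Y/(1 + k_d θ_c) = 0.520 / (1 + 0.0464 × 8.33) = 0.520 / 1.387 = 0.3750.

Y_obs ≈ 0.375 g VSS/g BOD₅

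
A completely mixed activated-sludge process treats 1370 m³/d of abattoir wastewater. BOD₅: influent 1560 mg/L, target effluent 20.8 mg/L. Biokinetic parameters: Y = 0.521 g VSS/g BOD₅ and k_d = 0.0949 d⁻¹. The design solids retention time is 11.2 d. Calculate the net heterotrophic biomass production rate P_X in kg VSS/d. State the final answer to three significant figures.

The observed yield is Y_obs = Y/(1 + k_d·θ_c) = 0.521 / (1 + 0.0949 × 11.2) = 0.521 / 2.063 = 0.2526 g VSS per g BOD₅ removed.
ΔS = 1560 − 20.8 = 1539 mg/L, so the substrate removal rate is 1370 × 1539/1000 = 2109 kg BOD₅/d.
P_X = Y_obs · Q(S₀ − S) = 0.2526 × 2109 = 532.6 kg VSS/d.

P_X ≈ 533 kg VSS/d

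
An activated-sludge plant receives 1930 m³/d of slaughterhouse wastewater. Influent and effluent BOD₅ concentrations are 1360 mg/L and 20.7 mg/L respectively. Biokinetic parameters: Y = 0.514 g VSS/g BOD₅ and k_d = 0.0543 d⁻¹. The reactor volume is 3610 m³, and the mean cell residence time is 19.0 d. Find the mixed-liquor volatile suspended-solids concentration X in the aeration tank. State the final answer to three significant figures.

X ≈ 3440 mg/L

Solving the biomass balance for X: X = Y Q (S₀−S) θ_c / [V (1+k_d θ_c)] = 0.514 × 1930 × (1360 − 20.7) × 19.0 / [3610 × (1 + 0.0543 × 19.0)] = 3442 mg/L.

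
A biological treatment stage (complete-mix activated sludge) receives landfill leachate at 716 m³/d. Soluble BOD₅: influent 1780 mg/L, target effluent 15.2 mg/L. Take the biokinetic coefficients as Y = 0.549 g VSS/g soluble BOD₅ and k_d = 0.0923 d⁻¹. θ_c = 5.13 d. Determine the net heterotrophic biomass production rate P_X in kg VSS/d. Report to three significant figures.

Y_obs = Y / (1 + k_d θ_c) = 0.549 / (1 + 0.0923 × 5.13) = 0.549 / 1.473 = 0.3726.
Q·(S₀ − S) = 716 × (1780 − 15.2) × 10⁻³ = 1264 kg/d removed.
Biomass produced: P_X = Y_obs·Q·ΔS = 0.3726 × 1264 ≈ 470.8 kg VSS/d.

P_X ≈ 471 kg VSS/d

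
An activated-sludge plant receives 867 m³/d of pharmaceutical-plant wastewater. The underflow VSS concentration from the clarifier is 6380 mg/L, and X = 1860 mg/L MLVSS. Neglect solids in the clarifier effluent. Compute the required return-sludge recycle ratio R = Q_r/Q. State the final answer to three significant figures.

R ≈ 0.412

R = Q_r/Q = X/(X_r − X) = 1860 / (6380 − 1860) = 0.4115.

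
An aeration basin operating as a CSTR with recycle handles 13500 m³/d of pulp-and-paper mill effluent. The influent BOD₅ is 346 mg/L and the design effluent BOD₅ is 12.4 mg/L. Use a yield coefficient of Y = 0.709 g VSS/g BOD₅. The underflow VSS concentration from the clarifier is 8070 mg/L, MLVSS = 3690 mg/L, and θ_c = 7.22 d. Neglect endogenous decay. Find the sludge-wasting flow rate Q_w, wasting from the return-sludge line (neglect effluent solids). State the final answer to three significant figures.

Q_w ≈ 396 m³/d

Biomass mass balance (decay neglected): V·X = Y·Q·(S₀ − S)·θ_c, so V = 0.709 × 13500 × (346 − 12.4) × 7.22 / 3690 = 6248 m³.
θ_c = V·X/(Q_w·X_r) when wasting from the recycle, so Q_w = V·X/(θ_c·X_r) = 6248 × 3690 / (7.22 × 8070) = 395.7 m³/d.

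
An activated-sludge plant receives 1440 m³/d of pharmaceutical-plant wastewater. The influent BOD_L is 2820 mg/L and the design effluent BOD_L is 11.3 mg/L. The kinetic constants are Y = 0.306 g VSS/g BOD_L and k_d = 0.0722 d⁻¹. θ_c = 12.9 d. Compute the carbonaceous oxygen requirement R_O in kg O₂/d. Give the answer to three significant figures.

R_O ≈ 3130 kg O₂/d

Correct the yield for decay: Y_obs = Y/(1 + k_d θ_c) = 0.306 / (1 + 0.0722 × 12.9) = 0.306 / 1.931 = 0.1584.
ΔS = 2820 − 11.3 = 2809 mg/L, so the substrate removal rate is 1440 × 2809/1000 = 4045 kg BOD_L/d.
Biomass synthesised: P_X = Y_obs × 4045 = 640.8 kg VSS/d.
R_O = Q·ΔS − 1.42 P_X = 4045 − 909.9 = 3135 kg O₂/d.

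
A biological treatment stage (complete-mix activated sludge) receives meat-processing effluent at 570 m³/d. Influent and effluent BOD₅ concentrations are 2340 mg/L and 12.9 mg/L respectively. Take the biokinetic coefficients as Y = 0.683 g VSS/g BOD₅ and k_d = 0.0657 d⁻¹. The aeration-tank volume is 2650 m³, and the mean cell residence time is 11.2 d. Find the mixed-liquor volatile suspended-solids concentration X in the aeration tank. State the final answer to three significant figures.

X ≈ 2210 mg/L

Solving the biomass balance for X: X = Y Q (S₀−S) θ_c / [V (1+k_d θ_c)] = 0.683 × 570 × (2340 − 12.9) × 11.2 / [2650 × (1 + 0.0657 × 11.2)] = 2206 mg/L.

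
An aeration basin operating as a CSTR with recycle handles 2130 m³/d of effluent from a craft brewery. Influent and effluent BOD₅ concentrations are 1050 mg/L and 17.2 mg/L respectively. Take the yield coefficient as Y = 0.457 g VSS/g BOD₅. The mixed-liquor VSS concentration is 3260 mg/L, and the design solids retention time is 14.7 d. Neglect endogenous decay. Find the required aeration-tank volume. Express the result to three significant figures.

With k_d = 0 the design equation reduces to V = Y Q (S₀−S) θ_c / X = 0.457 × 2130 × (1050 − 17.2) × 14.7 / 3260 = 4533 m³.

V ≈ 4530 m³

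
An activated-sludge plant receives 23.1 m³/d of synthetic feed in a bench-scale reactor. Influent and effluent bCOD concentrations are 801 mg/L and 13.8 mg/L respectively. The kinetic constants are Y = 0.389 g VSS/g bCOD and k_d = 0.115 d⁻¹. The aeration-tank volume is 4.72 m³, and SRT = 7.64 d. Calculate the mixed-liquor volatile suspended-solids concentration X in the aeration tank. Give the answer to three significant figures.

X ≈ 6090 mg/L

From V·X·(1 + k_d·θ_c) = Y·Q·(S₀ − S)·θ_c: X = 0.389 × 23.1 × (801 − 13.8) × 7.64 / [4.72 × (1 + 0.115 × 7.64)] = 6095 mg/L.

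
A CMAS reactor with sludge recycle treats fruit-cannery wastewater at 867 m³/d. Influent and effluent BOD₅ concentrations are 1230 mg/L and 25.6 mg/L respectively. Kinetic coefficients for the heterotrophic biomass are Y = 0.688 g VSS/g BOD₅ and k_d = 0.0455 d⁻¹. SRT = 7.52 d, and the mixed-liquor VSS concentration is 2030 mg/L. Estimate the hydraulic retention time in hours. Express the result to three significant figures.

τ ≈ 54.9 h

Steady-state biomass mass balance: V·X·(1 + k_d·θ_c) = Y·Q·(S₀ − S)·θ_c, so V = 0.688 × 867 × (1230 − 25.6) × 7.52 / [2030 × (1 + 0.0455 × 7.52)] = 5.4×10^6 / 2725 = 1983 m³.
HRT = V/Q = 1983 m³ / 867 m³·d⁻¹ = 2.287 d × 24 = 54.89 h.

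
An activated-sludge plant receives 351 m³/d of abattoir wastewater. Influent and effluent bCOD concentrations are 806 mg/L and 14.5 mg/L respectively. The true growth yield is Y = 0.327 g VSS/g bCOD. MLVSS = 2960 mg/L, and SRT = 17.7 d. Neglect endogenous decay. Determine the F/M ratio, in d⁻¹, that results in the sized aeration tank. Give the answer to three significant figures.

F/M ≈ 0.176 d⁻¹

Biomass mass balance (decay neglected): V·X = Y·Q·(S₀ − S)·θ_c, so V = 0.327 × 351 × (806 − 14.5) × 17.7 / 2960 = 543.2 m³.
F/M = Q·S₀ / (V·X) = 351 × 806 / (543.2 × 2960) = 0.1759 g bCOD·(g VSS·d)⁻¹.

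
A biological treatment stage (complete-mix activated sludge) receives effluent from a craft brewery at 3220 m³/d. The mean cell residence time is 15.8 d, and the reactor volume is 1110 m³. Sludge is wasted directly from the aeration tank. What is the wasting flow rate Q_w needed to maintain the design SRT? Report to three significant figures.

Q_w ≈ 70.3 m³/d

For wasting at MLVSS concentration, Q_w = V/θ_c = 1110/15.8 = 70.25 m³/d.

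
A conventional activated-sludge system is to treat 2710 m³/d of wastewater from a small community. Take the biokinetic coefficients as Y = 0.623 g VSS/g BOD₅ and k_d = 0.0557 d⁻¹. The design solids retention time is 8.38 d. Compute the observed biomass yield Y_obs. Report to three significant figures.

The observed yield is Y_obs = Y/(1 + k_d·θ_c) = 0.623 / (1 + 0.0557 × 8.38) = 0.623 / 1.467 = 0.4247 g VSS per g BOD₅ removed.

Y_obs ≈ 0.425 g VSS/g BOD₅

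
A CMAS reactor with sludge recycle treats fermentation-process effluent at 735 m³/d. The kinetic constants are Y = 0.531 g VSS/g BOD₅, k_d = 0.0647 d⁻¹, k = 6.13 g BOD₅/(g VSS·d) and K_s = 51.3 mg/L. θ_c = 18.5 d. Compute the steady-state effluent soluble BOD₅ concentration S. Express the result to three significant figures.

For a completely mixed reactor with recycle the Lawrence–McCarty relation gives S = K_s·(1 + k_d·θ_c) / [θ_c·(Y·k − k_d) − 1] = 51.3 × (1 + 0.0647 × 18.5) / [18.5 × (0.531 × 6.13 − 0.0647) − 1] = 112.7 / 58.02 = 1.942 mg/L.

S ≈ 1.94 mg/L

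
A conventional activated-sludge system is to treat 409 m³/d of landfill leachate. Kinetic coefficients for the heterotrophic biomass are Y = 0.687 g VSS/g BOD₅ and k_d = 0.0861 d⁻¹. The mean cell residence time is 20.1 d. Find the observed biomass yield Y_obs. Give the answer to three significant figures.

Correct the yield for decay: Y_obs = Y/(1 + k_d θ_c) = 0.687 / (1 + 0.0861 × 20.1) = 0.687 / 2.731 = 0.2516.

Y_obs ≈ 0.252 g VSS/g BOD₅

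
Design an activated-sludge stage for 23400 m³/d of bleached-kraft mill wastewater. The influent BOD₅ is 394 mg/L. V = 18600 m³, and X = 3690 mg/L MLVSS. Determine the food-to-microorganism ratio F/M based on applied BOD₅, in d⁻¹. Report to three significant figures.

Food-to-microorganism ratio F/M = Q S₀ / (V X) = 23400 × 394 / (18600 × 3690) = 0.1343 d⁻¹.

F/M ≈ 0.134 d⁻¹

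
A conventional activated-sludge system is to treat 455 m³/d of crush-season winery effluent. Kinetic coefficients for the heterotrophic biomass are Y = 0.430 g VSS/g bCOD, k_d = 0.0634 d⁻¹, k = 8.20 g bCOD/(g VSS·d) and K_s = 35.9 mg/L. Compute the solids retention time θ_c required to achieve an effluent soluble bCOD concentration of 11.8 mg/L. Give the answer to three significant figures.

θ_c ≈ 1.24 d

From 1/θ_c = Y·k·S/(K_s + S) − k_d: Y·k·S/(K_s+S) = 0.430 × 8.20 × 11.8 / (35.9 + 11.8) = 0.8723 d⁻¹.
1/θ_c = 0.8723 − 0.0634 = 0.8089 d⁻¹, so θ_c = 1.236 d.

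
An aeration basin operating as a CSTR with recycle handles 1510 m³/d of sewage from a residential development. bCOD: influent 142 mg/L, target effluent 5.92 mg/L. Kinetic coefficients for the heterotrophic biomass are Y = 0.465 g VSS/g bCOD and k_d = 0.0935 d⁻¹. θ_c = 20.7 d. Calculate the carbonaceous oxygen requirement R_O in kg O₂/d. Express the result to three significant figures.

R_O ≈ 159 kg O₂/d

Observed yield with endogenous decay: Y_obs = Y / (1 + k_d·θ_c) = 0.465 / (1 + 0.0935 × 20.7) = 0.465 / 2.935 = 0.1584 g VSS/g bCOD.
Mass of bCOD removed per day: Q(S₀ − S) = 1510 × 136.1 g/m³ = 205.5 kg/d.
P_X = Y_obs·Q·(S₀ − S) = 0.1584 × 205.5 = 32.55 kg VSS/d.
R_O = Q·ΔS − 1.42 P_X = 205.5 − 46.22 = 159.3 kg O₂/d.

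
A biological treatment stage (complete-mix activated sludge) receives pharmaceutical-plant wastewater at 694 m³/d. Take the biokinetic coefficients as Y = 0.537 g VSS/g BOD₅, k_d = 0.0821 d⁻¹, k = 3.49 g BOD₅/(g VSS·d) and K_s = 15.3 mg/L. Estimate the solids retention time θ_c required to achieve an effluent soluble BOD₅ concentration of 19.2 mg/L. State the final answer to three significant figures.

From 1/θ_c = Y·k·S/(K_s + S) − k_d: Y·k·S/(K_s+S) = 0.537 × 3.49 × 19.2 / (15.3 + 19.2) = 1.043 d⁻¹.
1/θ_c = 1.043 − 0.0821 = 0.9609 d⁻¹, so θ_c = 1.041 d.

θ_c ≈ 1.04 d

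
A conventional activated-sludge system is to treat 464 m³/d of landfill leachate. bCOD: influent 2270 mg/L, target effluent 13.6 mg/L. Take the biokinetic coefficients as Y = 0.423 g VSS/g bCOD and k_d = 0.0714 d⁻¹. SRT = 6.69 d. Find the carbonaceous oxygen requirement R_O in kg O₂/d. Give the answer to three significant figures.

R_O ≈ 621 kg O₂/d

The observed yield is Y_obs = Y/(1 + k_d·θ_c) = 0.423 / (1 + 0.0714 × 6.69) = 0.423 / 1.478 = 0.2863 g VSS per g bCOD removed.
Mass of bCOD removed per day: Q(S₀ − S) = 464 × 2256 g/m³ = 1047 kg/d.
Net sludge production P_X = 0.2863 × 1047 = 299.7 kg VSS/d.
R_O = Q·ΔS − 1.42 P_X = 1047 − 425.6 = 621.4 kg O₂/d.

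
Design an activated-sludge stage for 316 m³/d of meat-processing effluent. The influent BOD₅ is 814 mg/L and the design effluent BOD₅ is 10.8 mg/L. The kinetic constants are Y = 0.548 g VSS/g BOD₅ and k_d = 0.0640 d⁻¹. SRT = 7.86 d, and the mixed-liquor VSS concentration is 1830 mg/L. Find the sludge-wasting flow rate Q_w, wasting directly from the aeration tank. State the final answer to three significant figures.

Q_w ≈ 50.6 m³/d

Steady-state biomass mass balance: V·X·(1 + k_d·θ_c) = Y·Q·(S₀ − S)·θ_c, so V = 0.548 × 316 × (814 − 10.8) × 7.86 / [1830 × (1 + 0.0640 × 7.86)] = 1.09×10^6 / 2751 = 397.5 m³.
With mixed-liquor wasting, θ_c = V/Q_w, so Q_w = V/θ_c = 397.5/7.86 = 50.57 m³/d.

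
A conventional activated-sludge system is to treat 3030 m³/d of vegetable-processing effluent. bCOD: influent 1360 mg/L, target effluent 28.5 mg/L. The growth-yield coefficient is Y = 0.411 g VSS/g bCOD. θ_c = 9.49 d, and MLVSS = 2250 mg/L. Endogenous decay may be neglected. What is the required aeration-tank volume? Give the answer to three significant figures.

Biomass mass balance (decay neglected): V·X = Y·Q·(S₀ − S)·θ_c, so V = 0.411 × 3030 × (1360 − 28.5) × 9.49 / 2250 = 6994 m³.

V ≈ 6990 m³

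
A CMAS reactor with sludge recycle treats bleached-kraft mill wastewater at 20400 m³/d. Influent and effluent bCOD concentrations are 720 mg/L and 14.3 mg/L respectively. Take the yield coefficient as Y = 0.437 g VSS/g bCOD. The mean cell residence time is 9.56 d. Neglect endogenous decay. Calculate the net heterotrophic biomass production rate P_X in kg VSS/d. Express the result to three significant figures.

P_X ≈ 6290 kg VSS/d

With endogenous decay neglected, the observed yield equals the true yield: Y_obs = Y = 0.437 g VSS/g bCOD.
ΔS = 720 − 14.3 = 705.7 mg/L, so the substrate removal rate is 20400 × 705.7/1000 = 14396 kg bCOD/d.
So the net sludge growth is P_X = 0.4370 × 14396 = 6291 kg VSS/d.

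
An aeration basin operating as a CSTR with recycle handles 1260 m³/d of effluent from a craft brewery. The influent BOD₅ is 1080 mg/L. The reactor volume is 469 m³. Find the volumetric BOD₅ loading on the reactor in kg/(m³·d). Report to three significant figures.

L_v ≈ 2.90 kg BOD₅/(m³·d)

Volumetric loading L_v = Q·S₀ / V = 1260 × 1080 g/m³ / 469.0 m³ = 2901 g/(m³·d) = 2.901 kg BOD₅/(m³·d).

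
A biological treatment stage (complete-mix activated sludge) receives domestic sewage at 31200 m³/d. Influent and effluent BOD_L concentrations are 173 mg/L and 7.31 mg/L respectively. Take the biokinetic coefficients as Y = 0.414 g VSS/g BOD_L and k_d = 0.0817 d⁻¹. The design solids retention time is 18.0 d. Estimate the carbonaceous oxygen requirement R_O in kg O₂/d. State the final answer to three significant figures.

Correct the yield for decay: Y_obs = Y/(1 + k_d θ_c) = 0.414 / (1 + 0.0817 × 18.0) = 0.414 / 2.471 = 0.1676.
Q·(S₀ − S) = 31200 × (173 − 7.31) × 10⁻³ = 5170 kg/d removed.
Net sludge production P_X = 0.1676 × 5170 = 866.3 kg VSS/d.
Carbonaceous O₂ demand = substrate oxidised − cell-mass equivalent = 5170 − 1.42 × 866.3 = 3939 kg O₂/d.

R_O ≈ 3940 kg O₂/d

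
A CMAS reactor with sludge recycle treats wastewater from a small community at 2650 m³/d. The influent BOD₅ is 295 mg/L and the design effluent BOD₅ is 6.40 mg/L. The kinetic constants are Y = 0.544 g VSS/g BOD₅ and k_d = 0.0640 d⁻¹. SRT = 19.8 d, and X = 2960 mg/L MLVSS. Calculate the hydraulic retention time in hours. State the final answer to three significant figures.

τ ≈ 11.1 h

From the SRT design equation V = Y Q (S₀−S) θ_c / [X (1 + k_d θ_c)] = 0.544 × 2650 × (295 − 6.40) × 19.8 / [2960 × (1 + 0.0640 × 19.8)] = 8.24×10^6 / 6711 = 1228 m³.
HRT = V/Q = 1228 m³ / 2650 m³·d⁻¹ = 0.4632 d × 24 = 11.12 h.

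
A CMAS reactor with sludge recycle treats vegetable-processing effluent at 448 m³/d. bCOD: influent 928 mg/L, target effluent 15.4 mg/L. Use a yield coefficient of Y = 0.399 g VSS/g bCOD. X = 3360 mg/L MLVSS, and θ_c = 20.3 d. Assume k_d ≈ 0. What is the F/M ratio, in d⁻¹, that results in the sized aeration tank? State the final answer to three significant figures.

F/M ≈ 0.126 d⁻¹

V·X = Y·Q·ΔS·θ_c gives V = 0.399 × 448 × (928 − 15.4) × 20.3 / 3360 = 985.6 m³.
F/M = applied load / biomass = Q·S₀/(V·X) = 448 × 928 / (985.6 × 3360) = 0.1255 d⁻¹.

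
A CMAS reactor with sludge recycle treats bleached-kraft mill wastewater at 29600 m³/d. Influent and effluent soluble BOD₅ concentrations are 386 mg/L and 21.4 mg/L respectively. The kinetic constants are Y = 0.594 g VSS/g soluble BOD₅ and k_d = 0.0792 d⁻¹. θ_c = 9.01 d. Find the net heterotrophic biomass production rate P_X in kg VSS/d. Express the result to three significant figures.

The observed yield is Y_obs = Y/(1 + k_d·θ_c) = 0.594 / (1 + 0.0792 × 9.01) = 0.594 / 1.714 = 0.3466 g VSS per g soluble BOD₅ removed.
Mass of soluble BOD₅ removed per day: Q(S₀ − S) = 29600 × 364.6 g/m³ = 10792 kg/d.
Biomass produced: P_X = Y_obs·Q·ΔS = 0.3466 × 10792 ≈ 3741 kg VSS/d.

P_X ≈ 3740 kg VSS/d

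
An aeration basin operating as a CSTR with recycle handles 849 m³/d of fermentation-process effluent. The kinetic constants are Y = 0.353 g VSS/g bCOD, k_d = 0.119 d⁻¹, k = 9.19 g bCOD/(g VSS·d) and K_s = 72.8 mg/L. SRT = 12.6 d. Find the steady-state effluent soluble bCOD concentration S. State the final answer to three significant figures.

S ≈ 4.74 mg/L

For a completely mixed reactor with recycle the Lawrence–McCarty relation gives S = K_s·(1 + k_d·θ_c) / [θ_c·(Y·k − k_d) − 1] = 72.8 × (1 + 0.119 × 12.6) / [12.6 × (0.353 × 9.19 − 0.119) − 1] = 182.0 / 38.38 = 4.741 mg/L.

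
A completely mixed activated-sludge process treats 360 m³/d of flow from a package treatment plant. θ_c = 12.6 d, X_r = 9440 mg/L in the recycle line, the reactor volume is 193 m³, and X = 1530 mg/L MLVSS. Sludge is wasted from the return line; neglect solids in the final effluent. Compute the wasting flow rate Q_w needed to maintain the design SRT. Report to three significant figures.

Q_w ≈ 2.48 m³/d

Q_w = (V·X)/(θ_c X_r) = 193.0 × 1530 / (12.6 × 9440) = 2.483 m³/d.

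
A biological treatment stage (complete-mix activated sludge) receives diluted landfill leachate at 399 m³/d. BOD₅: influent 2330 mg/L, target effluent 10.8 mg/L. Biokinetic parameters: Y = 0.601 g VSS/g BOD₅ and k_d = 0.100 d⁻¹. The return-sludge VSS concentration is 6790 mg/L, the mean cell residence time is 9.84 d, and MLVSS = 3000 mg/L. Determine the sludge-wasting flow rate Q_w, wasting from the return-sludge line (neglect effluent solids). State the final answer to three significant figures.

Rearranging the biomass balance for a CMAS with decay, V = Y·Q·ΔS·θ_c / [X·(1+k_d θ_c)] = 0.601 × 399 × (2330 − 10.8) × 9.84 / [3000 × (1 + 0.100 × 9.84)] = 5.47×10^6 / 5952 = 919.4 m³.
Wasting from the return line (neglecting effluent solids): Q_w = V·X / (θ_c·X_r) = 919.4 × 3000 / (9.84 × 6790) = 41.28 m³/d.

Q_w ≈ 41.3 m³/d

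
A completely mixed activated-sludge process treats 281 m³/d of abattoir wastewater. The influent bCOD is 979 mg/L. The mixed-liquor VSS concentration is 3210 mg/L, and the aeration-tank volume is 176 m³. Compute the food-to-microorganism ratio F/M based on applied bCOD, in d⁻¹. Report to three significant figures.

F/M = Q·S₀ / (V·X) = 281 × 979 / (176.0 × 3210) = 0.4869 g bCOD·(g VSS·d)⁻¹.

F/M ≈ 0.487 d⁻¹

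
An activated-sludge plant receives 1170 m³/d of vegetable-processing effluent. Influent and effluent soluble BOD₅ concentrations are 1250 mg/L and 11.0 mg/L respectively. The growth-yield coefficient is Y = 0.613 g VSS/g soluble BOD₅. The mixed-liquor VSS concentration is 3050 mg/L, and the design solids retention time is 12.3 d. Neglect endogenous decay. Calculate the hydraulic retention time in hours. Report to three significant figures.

Biomass mass balance (decay neglected): V·X = Y·Q·(S₀ − S)·θ_c, so V = 0.613 × 1170 × (1250 − 11.0) × 12.3 / 3050 = 3584 m³.
Hydraulic retention time τ = V/Q = 3584 / 1170 = 3.063 d = 73.51 h.

τ ≈ 73.5 h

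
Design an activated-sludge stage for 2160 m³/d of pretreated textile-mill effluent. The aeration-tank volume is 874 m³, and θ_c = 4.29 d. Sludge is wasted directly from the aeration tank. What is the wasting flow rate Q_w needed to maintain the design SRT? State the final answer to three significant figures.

For wasting at MLVSS concentration, Q_w = V/θ_c = 874.0/4.29 = 203.7 m³/d.

Q_w ≈ 204 m³/d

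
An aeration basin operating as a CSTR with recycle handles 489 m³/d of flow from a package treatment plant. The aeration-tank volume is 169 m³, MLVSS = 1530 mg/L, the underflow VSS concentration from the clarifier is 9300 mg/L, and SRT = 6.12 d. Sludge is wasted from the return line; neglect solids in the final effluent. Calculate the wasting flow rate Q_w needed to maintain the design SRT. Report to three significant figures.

Q_w ≈ 4.54 m³/d

Wasting from the return line (neglecting effluent solids): Q_w = V·X / (θ_c·X_r) = 169.0 × 1530 / (6.12 × 9300) = 4.543 m³/d.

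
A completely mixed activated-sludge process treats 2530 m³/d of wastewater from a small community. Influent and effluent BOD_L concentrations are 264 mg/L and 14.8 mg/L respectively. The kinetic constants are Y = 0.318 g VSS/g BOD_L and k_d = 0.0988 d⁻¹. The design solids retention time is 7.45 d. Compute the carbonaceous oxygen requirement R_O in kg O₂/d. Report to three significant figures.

R_O ≈ 466 kg O₂/d

The observed yield is Y_obs = Y/(1 + k_d·θ_c) = 0.318 / (1 + 0.0988 × 7.45) = 0.318 / 1.736 = 0.1832 g VSS per g BOD_L removed.
ΔS = 264 − 14.8 = 249.2 mg/L, so the substrate removal rate is 2530 × 249.2/1000 = 630.5 kg BOD_L/d.
Biomass synthesised: P_X = Y_obs × 630.5 = 115.5 kg VSS/d.
Carbonaceous O₂ demand = substrate oxidised − cell-mass equivalent = 630.5 − 1.42 × 115.5 = 466.5 kg O₂/d.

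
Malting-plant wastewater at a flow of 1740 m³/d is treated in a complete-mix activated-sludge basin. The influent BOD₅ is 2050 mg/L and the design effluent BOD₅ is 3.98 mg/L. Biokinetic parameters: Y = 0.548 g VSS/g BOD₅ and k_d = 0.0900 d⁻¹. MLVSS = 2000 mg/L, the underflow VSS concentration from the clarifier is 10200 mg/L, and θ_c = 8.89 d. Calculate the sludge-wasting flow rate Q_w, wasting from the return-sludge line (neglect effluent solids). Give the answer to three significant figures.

Steady-state biomass mass balance: V·X·(1 + k_d·θ_c) = Y·Q·(S₀ − S)·θ_c, so V = 0.548 × 1740 × (2050 − 3.98) × 8.89 / [2000 × (1 + 0.0900 × 8.89)] = 1.73×10^7 / 3600 = 4817 m³.
Q_w = (V·X)/(θ_c X_r) = 4817 × 2000 / (8.89 × 10200) = 106.3 m³/d.

Q_w ≈ 106 m³/d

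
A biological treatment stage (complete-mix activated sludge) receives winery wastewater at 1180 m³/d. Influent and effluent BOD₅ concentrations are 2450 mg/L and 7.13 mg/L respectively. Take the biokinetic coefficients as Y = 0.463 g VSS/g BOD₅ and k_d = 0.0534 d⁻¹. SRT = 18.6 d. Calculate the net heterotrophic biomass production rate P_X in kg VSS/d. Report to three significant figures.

Y_obs = Y / (1 + k_d θ_c) = 0.463 / (1 + 0.0534 × 18.6) = 0.463 / 1.993 = 0.2323.
Substrate removed = Q·(S₀ − S) = 1180 m³/d × (2450 − 7.13) g/m³ = 2.88×10^6 g/d = 2883 kg/d.
Biomass produced: P_X = Y_obs·Q·ΔS = 0.2323 × 2883 ≈ 669.6 kg VSS/d.

P_X ≈ 670 kg VSS/d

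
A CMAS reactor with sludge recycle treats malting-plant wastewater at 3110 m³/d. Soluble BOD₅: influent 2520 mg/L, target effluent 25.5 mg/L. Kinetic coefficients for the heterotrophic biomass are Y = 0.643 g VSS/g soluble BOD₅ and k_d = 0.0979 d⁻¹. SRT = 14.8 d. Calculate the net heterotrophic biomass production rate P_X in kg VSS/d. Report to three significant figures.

P_X ≈ 2040 kg VSS/d

Y_obs = Y / (1 + k_d θ_c) = 0.643 / (1 + 0.0979 × 14.8) = 0.643 / 2.449 = 0.2626.
Substrate removed = Q·(S₀ − S) = 3110 m³/d × (2520 − 25.5) g/m³ = 7.76×10^6 g/d = 7758 kg/d.
Net biomass production P_X = Y_obs × Q·(S₀ − S) = 0.2626 × 7758 = 2037 kg VSS/d.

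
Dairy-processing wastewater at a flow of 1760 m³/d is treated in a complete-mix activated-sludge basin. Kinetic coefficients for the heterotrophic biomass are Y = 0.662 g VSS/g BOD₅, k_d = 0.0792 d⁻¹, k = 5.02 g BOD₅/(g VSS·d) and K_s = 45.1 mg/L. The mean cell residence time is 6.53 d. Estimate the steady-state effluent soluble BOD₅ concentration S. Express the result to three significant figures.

From the Monod/SRT balance for a CMAS, S = K_s·(1+k_d θ_c)/[θ_c·(Y k − k_d) − 1] = 45.1 × (1 + 0.0792 × 6.53) / [6.53 × (0.662 × 5.02 − 0.0792) − 1] = 68.42 / 20.18 = 3.390 mg/L.

S ≈ 3.39 mg/L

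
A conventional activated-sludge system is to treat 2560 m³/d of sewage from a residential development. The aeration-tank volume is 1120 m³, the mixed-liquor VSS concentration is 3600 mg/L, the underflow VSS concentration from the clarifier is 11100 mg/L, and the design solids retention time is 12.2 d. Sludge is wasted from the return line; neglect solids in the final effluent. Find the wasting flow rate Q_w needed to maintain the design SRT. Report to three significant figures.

Wasting from the return line (neglecting effluent solids): Q_w = V·X / (θ_c·X_r) = 1120 × 3600 / (12.2 × 11100) = 29.77 m³/d.

Q_w ≈ 29.8 m³/d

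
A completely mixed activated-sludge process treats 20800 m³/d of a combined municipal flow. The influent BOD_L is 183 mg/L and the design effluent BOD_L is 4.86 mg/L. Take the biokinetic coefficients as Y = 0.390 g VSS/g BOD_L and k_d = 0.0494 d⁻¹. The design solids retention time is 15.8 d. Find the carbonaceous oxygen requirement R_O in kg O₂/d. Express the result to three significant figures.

Y_obs = Y / (1 + k_d θ_c) = 0.390 / (1 + 0.0494 × 15.8) = 0.390 / 1.781 = 0.2190.
Substrate removed = Q·(S₀ − S) = 20800 m³/d × (183 − 4.86) g/m³ = 3.71×10^6 g/d = 3705 kg/d.
Net sludge production P_X = 0.2190 × 3705 = 811.6 kg VSS/d.
Carbonaceous O₂ demand = substrate oxidised − cell-mass equivalent = 3705 − 1.42 × 811.6 = 2553 kg O₂/d.

R_O ≈ 2550 kg O₂/d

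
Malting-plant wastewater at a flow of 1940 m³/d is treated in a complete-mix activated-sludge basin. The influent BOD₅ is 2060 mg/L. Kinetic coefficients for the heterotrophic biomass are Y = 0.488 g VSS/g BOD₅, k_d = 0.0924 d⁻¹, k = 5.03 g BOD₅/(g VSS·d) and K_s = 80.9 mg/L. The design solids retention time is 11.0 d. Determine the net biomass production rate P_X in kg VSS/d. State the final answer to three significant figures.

For a completely mixed reactor with recycle the Lawrence–McCarty relation gives S = K_s·(1 + k_d·θ_c) / [θ_c·(Y·k − k_d) − 1] = 80.9 × (1 + 0.0924 × 11.0) / [11.0 × (0.488 × 5.03 − 0.0924) − 1] = 163.1 / 24.98 = 6.529 mg/L.
Y_obs = Y / (1 + k_d θ_c) = 0.488 / (1 + 0.0924 × 11.0) = 0.488 / 2.016 = 0.2420.
Mass of BOD₅ removed per day: Q(S₀ − S) = 1940 × 2053 g/m³ = 3984 kg/d.
Biomass produced: P_X = Y_obs·Q·ΔS = 0.2420 × 3984 ≈ 964.1 kg VSS/d.

P_X ≈ 964 kg VSS/d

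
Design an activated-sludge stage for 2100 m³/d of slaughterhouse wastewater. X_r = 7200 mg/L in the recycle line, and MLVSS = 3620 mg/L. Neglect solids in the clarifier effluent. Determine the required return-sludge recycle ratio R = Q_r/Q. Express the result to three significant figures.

R ≈ 1.01

Solids balance on the clarifier gives (1+R)X = R·X_r, so R = X/(X_r − X) = 3620 / (7200 − 3620) = 1.011.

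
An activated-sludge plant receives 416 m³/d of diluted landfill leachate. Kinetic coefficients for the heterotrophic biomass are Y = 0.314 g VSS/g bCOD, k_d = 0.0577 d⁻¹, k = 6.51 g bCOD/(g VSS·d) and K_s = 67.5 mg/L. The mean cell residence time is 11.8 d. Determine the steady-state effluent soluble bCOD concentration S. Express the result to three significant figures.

S ≈ 5.06 mg/L

For a completely mixed reactor with recycle the Lawrence–McCarty relation gives S = K_s·(1 + k_d·θ_c) / [θ_c·(Y·k − k_d) − 1] = 67.5 × (1 + 0.0577 × 11.8) / [11.8 × (0.314 × 6.51 − 0.0577) − 1] = 113.5 / 22.44 = 5.056 mg/L.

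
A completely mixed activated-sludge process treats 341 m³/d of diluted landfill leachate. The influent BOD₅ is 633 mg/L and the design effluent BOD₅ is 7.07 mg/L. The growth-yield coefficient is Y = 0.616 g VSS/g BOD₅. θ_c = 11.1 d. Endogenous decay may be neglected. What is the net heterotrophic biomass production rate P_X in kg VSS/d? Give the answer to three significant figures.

Since k_d ≈ 0, Y_obs = Y = 0.616 g VSS/g BOD₅.
Substrate removed = Q·(S₀ − S) = 341 m³/d × (633 − 7.07) g/m³ = 2.13×10^5 g/d = 213.4 kg/d.
P_X = Y_obs · Q(S₀ − S) = 0.6160 × 213.4 = 131.5 kg VSS/d.

P_X ≈ 131 kg VSS/d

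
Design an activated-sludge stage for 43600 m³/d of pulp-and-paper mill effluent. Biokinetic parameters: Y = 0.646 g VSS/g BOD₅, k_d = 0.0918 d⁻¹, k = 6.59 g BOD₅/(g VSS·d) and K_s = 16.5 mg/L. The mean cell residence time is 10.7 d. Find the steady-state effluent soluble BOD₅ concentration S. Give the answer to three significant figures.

Effluent substrate depends only on kinetics and SRT: S = K_s(1 + k_d θ_c) / [θ_c(Yk − k_d) − 1] = 16.5 × (1 + 0.0918 × 10.7) / [10.7 × (0.646 × 6.59 − 0.0918) − 1] = 32.71 / 43.57 = 0.7507 mg/L.

S ≈ 0.751 mg/L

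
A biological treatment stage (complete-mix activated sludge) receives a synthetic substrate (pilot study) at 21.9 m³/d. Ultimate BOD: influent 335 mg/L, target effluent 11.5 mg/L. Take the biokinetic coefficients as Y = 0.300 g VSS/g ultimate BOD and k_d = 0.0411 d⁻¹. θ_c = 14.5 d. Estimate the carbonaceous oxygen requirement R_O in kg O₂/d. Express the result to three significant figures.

R_O ≈ 5.19 kg O₂/d

Observed yield with endogenous decay: Y_obs = Y / (1 + k_d·θ_c) = 0.300 / (1 + 0.0411 × 14.5) = 0.300 / 1.596 = 0.1880 g VSS/g ultimate BOD.
Q·(S₀ − S) = 21.9 × (335 − 11.5) × 10⁻³ = 7.085 kg/d removed.
Net sludge production P_X = 0.1880 × 7.085 = 1.332 kg VSS/d.
Carbonaceous O₂ demand = substrate oxidised − cell-mass equivalent = 7.085 − 1.42 × 1.332 = 5.194 kg O₂/d.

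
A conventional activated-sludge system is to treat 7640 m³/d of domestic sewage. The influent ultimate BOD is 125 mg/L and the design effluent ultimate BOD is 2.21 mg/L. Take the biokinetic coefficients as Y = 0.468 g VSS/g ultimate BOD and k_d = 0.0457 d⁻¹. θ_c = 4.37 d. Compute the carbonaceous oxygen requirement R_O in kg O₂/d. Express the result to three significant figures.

R_O ≈ 418 kg O₂/d

Observed yield with endogenous decay: Y_obs = Y / (1 + k_d·θ_c) = 0.468 / (1 + 0.0457 × 4.37) = 0.468 / 1.200 = 0.3901 g VSS/g ultimate BOD.
Mass of ultimate BOD removed per day: Q(S₀ − S) = 7640 × 122.8 g/m³ = 938.1 kg/d.
P_X = Y_obs·Q·(S₀ − S) = 0.3901 × 938.1 = 366.0 kg VSS/d.
Carbonaceous O₂ demand = substrate oxidised − cell-mass equivalent = 938.1 − 1.42 × 366.0 = 418.5 kg O₂/d.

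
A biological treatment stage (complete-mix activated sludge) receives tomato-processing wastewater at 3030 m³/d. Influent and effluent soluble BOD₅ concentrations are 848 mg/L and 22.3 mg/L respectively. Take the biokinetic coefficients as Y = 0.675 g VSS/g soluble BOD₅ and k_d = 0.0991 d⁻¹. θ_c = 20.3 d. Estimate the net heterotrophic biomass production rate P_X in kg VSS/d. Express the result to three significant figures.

The observed yield is Y_obs = Y/(1 + k_d·θ_c) = 0.675 / (1 + 0.0991 × 20.3) = 0.675 / 3.012 = 0.2241 g VSS per g soluble BOD₅ removed.
Substrate removed = Q·(S₀ − S) = 3030 m³/d × (848 − 22.3) g/m³ = 2.5×10^6 g/d = 2502 kg/d.
P_X = Y_obs · Q(S₀ − S) = 0.2241 × 2502 = 560.7 kg VSS/d.

P_X ≈ 561 kg VSS/d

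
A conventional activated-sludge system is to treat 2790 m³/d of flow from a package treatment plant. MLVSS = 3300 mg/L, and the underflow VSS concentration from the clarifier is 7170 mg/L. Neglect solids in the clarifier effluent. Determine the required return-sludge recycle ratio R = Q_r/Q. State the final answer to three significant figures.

R ≈ 0.853

Solids balance on the clarifier gives (1+R)X = R·X_r, so R = X/(X_r − X) = 3300 / (7170 − 3300) = 0.8527.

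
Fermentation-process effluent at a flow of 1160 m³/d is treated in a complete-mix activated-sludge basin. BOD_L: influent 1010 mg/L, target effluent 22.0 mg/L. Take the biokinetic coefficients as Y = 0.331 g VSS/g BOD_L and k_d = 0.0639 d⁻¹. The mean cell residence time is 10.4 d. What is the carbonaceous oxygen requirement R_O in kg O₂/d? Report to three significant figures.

R_O ≈ 822 kg O₂/d

Correct the yield for decay: Y_obs = Y/(1 + k_d θ_c) = 0.331 / (1 + 0.0639 × 10.4) = 0.331 / 1.665 = 0.1989.
Substrate removed = Q·(S₀ − S) = 1160 m³/d × (1010 − 22.0) g/m³ = 1.15×10^6 g/d = 1146 kg/d.
Biomass synthesised: P_X = Y_obs × 1146 = 227.9 kg VSS/d.
R_O = Q·(S₀ − S) − 1.42·P_X = 1146 − 1.42 × 227.9 = 822.5 kg O₂/d.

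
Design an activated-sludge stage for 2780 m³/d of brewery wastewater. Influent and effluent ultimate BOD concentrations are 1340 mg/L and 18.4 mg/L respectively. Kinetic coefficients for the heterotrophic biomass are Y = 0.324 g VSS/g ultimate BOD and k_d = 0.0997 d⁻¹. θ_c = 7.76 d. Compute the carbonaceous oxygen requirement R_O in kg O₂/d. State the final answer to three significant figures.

Correct the yield for decay: Y_obs = Y/(1 + k_d θ_c) = 0.324 / (1 + 0.0997 × 7.76) = 0.324 / 1.774 = 0.1827.
ΔS = 1340 − 18.4 = 1322 mg/L, so the substrate removal rate is 2780 × 1322/1000 = 3674 kg ultimate BOD/d.
P_X = Y_obs·Q·(S₀ − S) = 0.1827 × 3674 = 671.1 kg VSS/d.
R_O = Q·ΔS − 1.42 P_X = 3674 − 953.0 = 2721 kg O₂/d.

R_O ≈ 2720 kg O₂/d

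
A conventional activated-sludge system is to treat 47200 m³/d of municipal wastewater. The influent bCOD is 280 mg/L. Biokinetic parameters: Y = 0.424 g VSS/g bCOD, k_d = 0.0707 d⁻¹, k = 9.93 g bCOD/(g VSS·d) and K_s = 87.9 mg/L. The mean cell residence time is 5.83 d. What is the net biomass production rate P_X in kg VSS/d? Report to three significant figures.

For a completely mixed reactor with recycle the Lawrence–McCarty relation gives S = K_s·(1 + k_d·θ_c) / [θ_c·(Y·k − k_d) − 1] = 87.9 × (1 + 0.0707 × 5.83) / [5.83 × (0.424 × 9.93 − 0.0707) − 1] = 124.1 / 23.13 = 5.366 mg/L.
Observed yield with endogenous decay: Y_obs = Y / (1 + k_d·θ_c) = 0.424 / (1 + 0.0707 × 5.83) = 0.424 / 1.412 = 0.3002 g VSS/g bCOD.
Substrate removed = Q·(S₀ − S) = 47200 m³/d × (280 − 5.37) g/m³ = 1.3×10^7 g/d = 12963 kg/d.
So the net sludge growth is P_X = 0.3002 × 12963 = 3892 kg VSS/d.

P_X ≈ 3890 kg VSS/d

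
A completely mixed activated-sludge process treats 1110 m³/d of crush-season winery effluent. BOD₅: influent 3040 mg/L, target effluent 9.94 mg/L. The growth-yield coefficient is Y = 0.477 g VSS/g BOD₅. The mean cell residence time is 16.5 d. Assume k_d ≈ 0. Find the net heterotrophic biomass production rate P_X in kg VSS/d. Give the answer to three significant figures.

No decay correction is needed, so Y_obs = Y = 0.477.
ΔS = 3040 − 9.94 = 3030 mg/L, so the substrate removal rate is 1110 × 3030/1000 = 3363 kg BOD₅/d.
So the net sludge growth is P_X = 0.4770 × 3363 = 1604 kg VSS/d.

P_X ≈ 1600 kg VSS/d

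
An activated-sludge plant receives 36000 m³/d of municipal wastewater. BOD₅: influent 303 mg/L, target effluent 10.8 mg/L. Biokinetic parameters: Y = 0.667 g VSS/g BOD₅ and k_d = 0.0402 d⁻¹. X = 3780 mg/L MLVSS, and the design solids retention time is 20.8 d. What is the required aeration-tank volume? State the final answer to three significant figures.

V ≈ 21000 m³

Rearranging the biomass balance for a CMAS with decay, V = Y·Q·ΔS·θ_c / [X·(1+k_d θ_c)] = 0.667 × 36000 × (303 − 10.8) × 20.8 / [3780 × (1 + 0.0402 × 20.8)] = 1.46×10^8 / 6941 = 21027 m³.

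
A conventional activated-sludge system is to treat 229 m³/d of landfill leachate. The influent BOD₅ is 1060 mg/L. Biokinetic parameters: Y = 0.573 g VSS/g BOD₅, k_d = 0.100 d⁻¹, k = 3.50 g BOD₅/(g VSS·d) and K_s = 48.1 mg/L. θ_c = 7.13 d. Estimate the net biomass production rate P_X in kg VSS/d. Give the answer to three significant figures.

From the Monod/SRT balance for a CMAS, S = K_s·(1+k_d θ_c)/[θ_c·(Y k − k_d) − 1] = 48.1 × (1 + 0.100 × 7.13) / [7.13 × (0.573 × 3.50 − 0.100) − 1] = 82.40 / 12.59 = 6.546 mg/L.
Y_obs = Y / (1 + k_d θ_c) = 0.573 / (1 + 0.100 × 7.13) = 0.573 / 1.713 = 0.3345.
Mass of BOD₅ removed per day: Q(S₀ − S) = 229 × 1053 g/m³ = 241.2 kg/d.
P_X = Y_obs · Q(S₀ − S) = 0.3345 × 241.2 = 80.70 kg VSS/d.

P_X ≈ 80.7 kg VSS/d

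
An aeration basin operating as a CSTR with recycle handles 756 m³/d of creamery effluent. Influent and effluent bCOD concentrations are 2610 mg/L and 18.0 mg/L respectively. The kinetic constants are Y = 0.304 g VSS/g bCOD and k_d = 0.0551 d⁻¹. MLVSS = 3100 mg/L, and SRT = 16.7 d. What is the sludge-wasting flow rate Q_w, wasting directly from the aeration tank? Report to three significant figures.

Steady-state biomass mass balance: V·X·(1 + k_d·θ_c) = Y·Q·(S₀ − S)·θ_c, so V = 0.304 × 756 × (2610 − 18.0) × 16.7 / [3100 × (1 + 0.0551 × 16.7)] = 9.95×10^6 / 5953 = 1671 m³.
Wasting from the aeration tank: Q_w = V / θ_c = 1671 / 16.7 = 100.1 m³/d.

Q_w ≈ 100 m³/d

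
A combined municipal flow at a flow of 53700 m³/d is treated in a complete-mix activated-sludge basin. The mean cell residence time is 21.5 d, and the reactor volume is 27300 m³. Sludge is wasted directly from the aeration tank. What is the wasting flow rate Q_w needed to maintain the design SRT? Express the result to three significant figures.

Wasting from the aeration tank: Q_w = V / θ_c = 27300 / 21.5 = 1270 m³/d.

Q_w ≈ 1270 m³/d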